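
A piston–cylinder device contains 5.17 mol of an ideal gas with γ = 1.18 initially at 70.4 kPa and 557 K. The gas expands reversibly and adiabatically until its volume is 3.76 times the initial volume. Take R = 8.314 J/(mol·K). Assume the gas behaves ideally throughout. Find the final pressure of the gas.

14.8 kPa

V₁ = nRT₁/P₁ = 5.17×8.314×557/70.4 = 340 L.
Adiabatic: TV^(γ−1) = const ⇒ T₂ = 557×(0.266)^0.180 = 439 K; PV^γ = const ⇒ P₂ = 14.8 kPa.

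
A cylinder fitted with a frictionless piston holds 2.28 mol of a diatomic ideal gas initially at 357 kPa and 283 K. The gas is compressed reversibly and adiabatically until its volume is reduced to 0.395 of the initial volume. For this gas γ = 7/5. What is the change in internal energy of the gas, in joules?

V₁ = nRT₁/P₁ = 2.28×8.314×283/357 = 15.0 L.
Adiabatic: TV^(γ−1) = const ⇒ T₂ = 283×(2.53)^0.400 = 410 K; PV^γ = const ⇒ P₂ = 1310 kPa.
For an ideal gas ΔU = nCvΔT with Cv = (5/2)R = 20.8 J/(mol·K).
ΔU = 2.28×20.8×(410−283) = 6030 J.

6030 J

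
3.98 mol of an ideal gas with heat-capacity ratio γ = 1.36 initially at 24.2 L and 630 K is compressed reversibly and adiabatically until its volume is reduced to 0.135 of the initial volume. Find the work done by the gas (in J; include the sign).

-61200 J

P₁ = nRT₁/V₁ = 3.98×8.314×630/24.2 = 861 kPa.
Adiabatic: TV^(γ−1) = const ⇒ T₂ = 630×(7.41)^0.360 = 1300 K; PV^γ = const ⇒ P₂ = 13100 kPa.
ΔU = nCvΔT = 3.98×23.1×(1300−630) = 61200 J.
Q = 0 for an adiabatic process, so W = −ΔU = -61200 J.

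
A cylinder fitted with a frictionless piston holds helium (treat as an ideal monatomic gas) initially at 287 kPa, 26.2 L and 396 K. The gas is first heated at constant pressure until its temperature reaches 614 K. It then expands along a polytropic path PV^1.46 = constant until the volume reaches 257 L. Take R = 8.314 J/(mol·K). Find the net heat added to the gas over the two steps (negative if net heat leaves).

14800 J

n = P₁V₁/(RT₁) = 287×26.2/(8.314×396) = 2.28 mol.
Step 1 — Isobaric: P stays 287 kPa; V/T = const ⇒ T₂ = 614 K, V₂ = 40.6 L.
W = PΔV = 287×(40.6−26.2) kPa·L = 4140 J.
ΔU = nCvΔT = 2.28×12.5×(614−396) = 6210 J.
Q = ΔU + W = nCpΔT = 10300 J.
State after step 1: P = 287 kPa, V = 40.6 L, T = 614 K.
Step 2 — Polytropic n=1.46: T₂ = T₁(V₁/V₂)^(n−1) = 614×(0.158)^0.46 = 263 K; P₂ = P₁(V₁/V₂)^n = 19.4 kPa.
W = (P₁V₁−P₂V₂)/(n−1) = (287×40.6−19.4×257)/0.46 = 14500 J.
ΔU = nCvΔT = 2.28×12.5×(263−614) = -10000 J.
Q = ΔU + W = 4490 J.
Net over both steps: W = 18600 J, Q = 14800 J, ΔU = -3790 J.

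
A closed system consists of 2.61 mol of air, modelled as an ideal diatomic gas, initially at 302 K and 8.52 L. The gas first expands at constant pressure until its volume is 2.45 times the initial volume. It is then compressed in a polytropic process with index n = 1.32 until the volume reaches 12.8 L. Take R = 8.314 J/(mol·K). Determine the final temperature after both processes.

P₁ = nRT₁/V₁ = 2.61×8.314×302/8.52 = 769 kPa.
Step 1 — Isobaric: P stays 769 kPa; V/T = const ⇒ T₂ = 740 K, V₂ = 20.9 L.
W = PΔV = 769×(20.9−8.52) kPa·L = 9500 J.
ΔU = nCvΔT = 2.61×20.8×(740−302) = 23800 J.
Q = ΔU + W = nCpΔT = 33300 J.
State after step 1: P = 769 kPa, V = 20.9 L, T = 740 K.
Step 2 — Polytropic n=1.32: T₂ = T₁(V₁/V₂)^(n−1) = 740×(1.63)^0.32 = 865 K; P₂ = P₁(V₁/V₂)^n = 1470 kPa.
W = (P₁V₁−P₂V₂)/(n−1) = (769×20.9−1470×12.8)/0.32 = -8500 J.
ΔU = nCvΔT = 2.61×20.8×(865−740) = 6800 J.
Q = ΔU + W = -1700 J.
Net over both steps: W = 1000 J, Q = 31600 J, ΔU = 30600 J.

865 K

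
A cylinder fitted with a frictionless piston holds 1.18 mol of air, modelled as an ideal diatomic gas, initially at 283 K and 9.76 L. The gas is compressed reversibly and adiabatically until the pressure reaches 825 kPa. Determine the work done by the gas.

-2470 J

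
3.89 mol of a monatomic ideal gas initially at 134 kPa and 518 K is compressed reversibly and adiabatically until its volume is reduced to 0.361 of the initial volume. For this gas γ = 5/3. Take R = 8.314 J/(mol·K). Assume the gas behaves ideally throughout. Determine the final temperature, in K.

V₁ = nRT₁/P₁ = 3.89×8.314×518/134 = 125 L.
Adiabatic: TV^(γ−1) = const ⇒ T₂ = 518×(2.77)^0.667 = 1020 K; PV^γ = const ⇒ P₂ = 732 kPa.

1020 K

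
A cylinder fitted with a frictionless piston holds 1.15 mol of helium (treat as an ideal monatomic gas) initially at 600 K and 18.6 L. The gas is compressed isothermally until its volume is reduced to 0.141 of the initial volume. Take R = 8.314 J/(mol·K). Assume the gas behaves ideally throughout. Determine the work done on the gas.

11200 J

P₁ = nRT₁/V₁ = 1.15×8.314×600/18.6 = 308 kPa.
Isothermal: T stays 600 K; PV = const ⇒ V₂ = 2.62 L, P₂ = 2190 kPa.
W = nRT ln(V₂/V₁) = 1.15×8.314×600×ln(0.141) = -11200 J.
Work done on the gas = −W_by = 11200 J.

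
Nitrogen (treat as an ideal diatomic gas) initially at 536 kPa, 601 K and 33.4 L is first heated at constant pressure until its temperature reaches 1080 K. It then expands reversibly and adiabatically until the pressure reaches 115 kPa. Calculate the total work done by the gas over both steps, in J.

n = P₁V₁/(RT₁) = 536×33.4/(8.314×601) = 3.58 mol.
Step 1 — Isobaric: P stays 536 kPa; V/T = const ⇒ T₂ = 1080 K, V₂ = 60.0 L.
W = PΔV = 536×(60.0−33.4) kPa·L = 14300 J.
ΔU = nCvΔT = 3.58×20.8×(1080−601) = 35700 J.
Q = ΔU + W = nCpΔT = 49900 J.
State after step 1: P = 536 kPa, V = 60.0 L, T = 1080 K.
Step 2 — Adiabatic: T₂/T₁ = (P₂/P₁)^((γ−1)/γ) ⇒ T₂ = 1080×(0.215)^0.286 = 696 K; V₂ = 180 L.
ΔU = nCvΔT = 3.58×20.8×(696−1080) = -28600 J.
Q = 0 for an adiabatic process, so W = −ΔU = 28600 J.
Net over both steps: W = 42900 J, Q = 49900 J, ΔU = 7050 J.

42900 J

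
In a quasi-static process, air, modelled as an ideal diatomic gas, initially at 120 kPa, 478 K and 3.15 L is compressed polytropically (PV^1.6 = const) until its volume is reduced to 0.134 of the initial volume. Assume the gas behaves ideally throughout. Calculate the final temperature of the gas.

Polytropic n=1.6: T₂ = T₁(V₁/V₂)^(n−1) = 478×(7.46)^0.60 = 1600 K; P₂ = P₁(V₁/V₂)^n = 2990 kPa.

1600 K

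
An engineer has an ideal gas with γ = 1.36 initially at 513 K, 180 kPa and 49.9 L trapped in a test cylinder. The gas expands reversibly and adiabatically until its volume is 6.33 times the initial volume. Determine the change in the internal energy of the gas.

-12100 J

n = P₁V₁/(RT₁) = 180×49.9/(8.314×513) = 2.11 mol.
Adiabatic: TV^(γ−1) = const ⇒ T₂ = 513×(0.158)^0.360 = 264 K; PV^γ = const ⇒ P₂ = 14.6 kPa.
For an ideal gas ΔU = nCvΔT with Cv = R/(γ−1) = 23.1 J/(mol·K).
ΔU = 2.11×23.1×(264−513) = -12100 J.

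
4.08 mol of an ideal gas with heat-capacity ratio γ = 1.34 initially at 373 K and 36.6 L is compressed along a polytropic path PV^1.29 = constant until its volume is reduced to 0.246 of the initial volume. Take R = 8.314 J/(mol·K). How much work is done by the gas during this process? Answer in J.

P₁ = nRT₁/V₁ = 4.08×8.314×373/36.6 = 346 kPa.
Polytropic n=1.29: T₂ = T₁(V₁/V₂)^(n−1) = 373×(4.07)^0.29 = 560 K; P₂ = P₁(V₁/V₂)^n = 2110 kPa.
W = (P₁V₁−P₂V₂)/(n−1) = (346×36.6−2110×9.00)/0.29 = -21900 J.

-21900 J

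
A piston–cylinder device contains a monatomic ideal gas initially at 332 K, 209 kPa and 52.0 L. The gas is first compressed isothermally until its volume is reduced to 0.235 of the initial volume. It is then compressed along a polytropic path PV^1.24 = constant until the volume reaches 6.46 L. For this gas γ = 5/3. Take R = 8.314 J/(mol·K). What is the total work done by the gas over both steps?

n = P₁V₁/(RT₁) = 209×52.0/(8.314×332) = 3.94 mol.
Step 1 — Isothermal: T stays 332 K; PV = const ⇒ V₂ = 12.2 L, P₂ = 889 kPa.
ΔU = 0 (ideal gas, T constant).
W = nRT ln(V₂/V₁) = 3.94×8.314×332×ln(0.235) = -15700 J.
Q = ΔU + W = -15700 J.
State after step 1: P = 889 kPa, V = 12.2 L, T = 332 K.
Step 2 — Polytropic n=1.24: T₂ = T₁(V₁/V₂)^(n−1) = 332×(1.89)^0.24 = 387 K; P₂ = P₁(V₁/V₂)^n = 1960 kPa.
W = (P₁V₁−P₂V₂)/(n−1) = (889×12.2−1960×6.46)/0.24 = -7490 J.
ΔU = nCvΔT = 3.94×12.5×(387−332) = 2690 J.
Q = ΔU + W = -4790 J.
Net over both steps: W = -23200 J, Q = -20500 J, ΔU = 2690 J.

-23200 J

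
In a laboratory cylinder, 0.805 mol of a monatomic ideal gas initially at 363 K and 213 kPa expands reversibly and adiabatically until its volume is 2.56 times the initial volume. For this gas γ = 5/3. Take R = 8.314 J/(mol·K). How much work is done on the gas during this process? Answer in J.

V₁ = nRT₁/P₁ = 0.805×8.314×363/213 = 11.4 L.
Adiabatic: TV^(γ−1) = const ⇒ T₂ = 363×(0.391)^0.667 = 194 K; PV^γ = const ⇒ P₂ = 44.5 kPa.
ΔU = nCvΔT = 0.805×12.5×(194−363) = -1700 J.
Q = 0 for an adiabatic process, so W = −ΔU = 1700 J.
Work done on the gas = −W_by = -1700 J.

-1700 J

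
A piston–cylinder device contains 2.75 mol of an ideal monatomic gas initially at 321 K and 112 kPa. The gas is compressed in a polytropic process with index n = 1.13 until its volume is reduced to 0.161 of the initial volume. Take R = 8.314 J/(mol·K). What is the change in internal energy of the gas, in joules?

V₁ = nRT₁/P₁ = 2.75×8.314×321/112 = 65.5 L.
Polytropic n=1.13: T₂ = T₁(V₁/V₂)^(n−1) = 321×(6.21)^0.13 = 407 K; P₂ = P₁(V₁/V₂)^n = 882 kPa.
For an ideal gas ΔU = nCvΔT with Cv = (3/2)R = 12.5 J/(mol·K).
ΔU = 2.75×12.5×(407−321) = 2950 J.

2950 J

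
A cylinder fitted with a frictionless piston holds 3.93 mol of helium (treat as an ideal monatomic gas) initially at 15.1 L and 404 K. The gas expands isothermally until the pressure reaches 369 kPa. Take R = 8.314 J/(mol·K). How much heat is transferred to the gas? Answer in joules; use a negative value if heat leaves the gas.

11400 J

P₁ = nRT₁/V₁ = 3.93×8.314×404/15.1 = 874 kPa.
Isothermal: T stays 404 K; PV = const ⇒ V₂ = 35.8 L, P₂ = 369 kPa.
ΔU = 0 (ideal gas, T constant).
W = nRT ln(V₂/V₁) = 3.93×8.314×404×ln(2.37) = 11400 J.
Q = ΔU + W = 11400 J.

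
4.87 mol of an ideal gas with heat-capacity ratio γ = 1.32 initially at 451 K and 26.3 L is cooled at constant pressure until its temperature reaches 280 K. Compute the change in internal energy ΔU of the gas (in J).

P₁ = nRT₁/V₁ = 4.87×8.314×451/26.3 = 694 kPa.
Isobaric: P stays 694 kPa; V/T = const ⇒ T₂ = 280 K, V₂ = 16.3 L.
For an ideal gas ΔU = nCvΔT with Cv = R/(γ−1) = 26.0 J/(mol·K).
ΔU = 4.87×26.0×(280−451) = -21600 J.

-21600 J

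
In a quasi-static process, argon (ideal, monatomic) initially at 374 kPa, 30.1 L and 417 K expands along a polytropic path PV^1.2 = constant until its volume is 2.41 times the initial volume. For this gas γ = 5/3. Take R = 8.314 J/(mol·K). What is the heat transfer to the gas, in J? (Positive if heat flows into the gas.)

6360 J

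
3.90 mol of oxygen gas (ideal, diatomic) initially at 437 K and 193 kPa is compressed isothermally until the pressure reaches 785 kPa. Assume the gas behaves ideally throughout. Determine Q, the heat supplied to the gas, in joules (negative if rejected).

-19900 J

V₁ = nRT₁/P₁ = 3.90×8.314×437/193 = 73.4 L.
Isothermal: T stays 437 K; PV = const ⇒ V₂ = 18.1 L, P₂ = 785 kPa.
ΔU = 0 (ideal gas, T constant).
W = nRT ln(V₂/V₁) = 3.90×8.314×437×ln(0.246) = -19900 J.
Q = ΔU + W = -19900 J.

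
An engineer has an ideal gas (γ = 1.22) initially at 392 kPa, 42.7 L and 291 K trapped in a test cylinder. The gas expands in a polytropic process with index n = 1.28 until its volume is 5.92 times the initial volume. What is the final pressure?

40.2 kPa

Polytropic n=1.28: T₂ = T₁(V₁/V₂)^(n−1) = 291×(0.169)^0.28 = 177 K; P₂ = P₁(V₁/V₂)^n = 40.2 kPa.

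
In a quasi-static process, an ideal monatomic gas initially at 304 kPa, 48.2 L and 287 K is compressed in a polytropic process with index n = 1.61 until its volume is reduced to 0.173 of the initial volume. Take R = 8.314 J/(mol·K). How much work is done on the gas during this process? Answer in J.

46000 J

n = P₁V₁/(RT₁) = 304×48.2/(8.314×287) = 6.14 mol.
Polytropic n=1.61: T₂ = T₁(V₁/V₂)^(n−1) = 287×(5.78)^0.61 = 837 K; P₂ = P₁(V₁/V₂)^n = 5120 kPa.
W = (P₁V₁−P₂V₂)/(n−1) = (304×48.2−5120×8.34)/0.61 = -46000 J.
Work done on the gas = −W_by = 46000 J.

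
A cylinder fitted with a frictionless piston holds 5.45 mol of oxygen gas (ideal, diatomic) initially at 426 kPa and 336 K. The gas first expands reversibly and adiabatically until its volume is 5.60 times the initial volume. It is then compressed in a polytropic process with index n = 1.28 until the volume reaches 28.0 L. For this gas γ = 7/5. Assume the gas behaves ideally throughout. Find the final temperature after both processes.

V₁ = nRT₁/P₁ = 5.45×8.314×336/426 = 35.7 L.
Step 1 — Adiabatic: TV^(γ−1) = const ⇒ T₂ = 336×(0.179)^0.400 = 169 K; PV^γ = const ⇒ P₂ = 38.2 kPa.
ΔU = nCvΔT = 5.45×20.8×(169−336) = -19000 J.
Q = 0 for an adiabatic process, so W = −ΔU = 19000 J.
State after step 1: P = 38.2 kPa, V = 200 L, T = 169 K.
Step 2 — Polytropic n=1.28: T₂ = T₁(V₁/V₂)^(n−1) = 169×(7.15)^0.28 = 293 K; P₂ = P₁(V₁/V₂)^n = 473 kPa.
W = (P₁V₁−P₂V₂)/(n−1) = (38.2×200−473×28.0)/0.28 = -20000 J.
ΔU = nCvΔT = 5.45×20.8×(293−169) = 14000 J.
Q = ΔU + W = -6010 J.
Net over both steps: W = -1090 J, Q = -6010 J, ΔU = -4920 J.

293 K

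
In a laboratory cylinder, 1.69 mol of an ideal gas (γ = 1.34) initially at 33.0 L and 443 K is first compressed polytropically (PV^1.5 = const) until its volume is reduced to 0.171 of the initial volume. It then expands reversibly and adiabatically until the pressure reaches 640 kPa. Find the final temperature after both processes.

746 K

P₁ = nRT₁/V₁ = 1.69×8.314×443/33.0 = 189 kPa.
Step 1 — Polytropic n=1.5: T₂ = T₁(V₁/V₂)^(n−1) = 443×(5.85)^0.50 = 1070 K; P₂ = P₁(V₁/V₂)^n = 2670 kPa.
W = (P₁V₁−P₂V₂)/(n−1) = (189×33.0−2670×5.64)/0.50 = -17700 J.
ΔU = nCvΔT = 1.69×24.5×(1070−443) = 26000 J.
Q = ΔU + W = 8310 J.
State after step 1: P = 2670 kPa, V = 5.64 L, T = 1070 K.
Step 2 — Adiabatic: T₂/T₁ = (P₂/P₁)^((γ−1)/γ) ⇒ T₂ = 1070×(0.240)^0.254 = 746 K; V₂ = 16.4 L.
ΔU = nCvΔT = 1.69×24.5×(746−1070) = -13500 J.
Q = 0 for an adiabatic process, so W = −ΔU = 13500 J.
Net over both steps: W = -4200 J, Q = 8310 J, ΔU = 12500 J.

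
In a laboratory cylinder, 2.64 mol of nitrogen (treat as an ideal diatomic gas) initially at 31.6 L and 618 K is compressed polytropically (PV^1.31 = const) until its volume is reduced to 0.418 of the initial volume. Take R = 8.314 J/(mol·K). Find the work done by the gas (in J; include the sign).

-13600 J

P₁ = nRT₁/V₁ = 2.64×8.314×618/31.6 = 429 kPa.
Polytropic n=1.31: T₂ = T₁(V₁/V₂)^(n−1) = 618×(2.39)^0.31 = 810 K; P₂ = P₁(V₁/V₂)^n = 1350 kPa.
W = (P₁V₁−P₂V₂)/(n−1) = (429×31.6−1350×13.2)/0.31 = -13600 J.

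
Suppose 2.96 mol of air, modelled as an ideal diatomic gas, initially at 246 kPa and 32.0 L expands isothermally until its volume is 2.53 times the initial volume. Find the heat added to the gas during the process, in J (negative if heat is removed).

T₁ = P₁V₁/(nR) = 246×32.0/(2.96×8.314) = 320 K.
Isothermal: T stays 320 K; PV = const ⇒ V₂ = 81.0 L, P₂ = 97.2 kPa.
ΔU = 0 (ideal gas, T constant).
W = nRT ln(V₂/V₁) = 2.96×8.314×320×ln(2.53) = 7310 J.
Q = ΔU + W = 7310 J.

7310 J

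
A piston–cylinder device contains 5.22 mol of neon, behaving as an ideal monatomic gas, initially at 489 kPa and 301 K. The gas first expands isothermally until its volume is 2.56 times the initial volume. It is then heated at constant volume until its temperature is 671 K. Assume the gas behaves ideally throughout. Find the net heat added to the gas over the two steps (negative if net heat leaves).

36400 J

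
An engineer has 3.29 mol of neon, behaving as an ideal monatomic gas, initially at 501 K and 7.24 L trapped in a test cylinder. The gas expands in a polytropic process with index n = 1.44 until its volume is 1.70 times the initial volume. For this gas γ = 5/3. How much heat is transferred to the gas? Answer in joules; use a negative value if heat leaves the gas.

2200 J

P₁ = nRT₁/V₁ = 3.29×8.314×501/7.24 = 1890 kPa.
Polytropic n=1.44: T₂ = T₁(V₁/V₂)^(n−1) = 501×(0.588)^0.44 = 397 K; P₂ = P₁(V₁/V₂)^n = 882 kPa.
W = (P₁V₁−P₂V₂)/(n−1) = (1890×7.24−882×12.3)/0.44 = 6490 J.
ΔU = nCvΔT = 3.29×12.5×(397−501) = -4280 J.
Q = ΔU + W = 2200 J.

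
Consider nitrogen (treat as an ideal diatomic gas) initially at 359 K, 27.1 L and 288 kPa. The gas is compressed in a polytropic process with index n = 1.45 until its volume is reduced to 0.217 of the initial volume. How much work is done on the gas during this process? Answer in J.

17100 J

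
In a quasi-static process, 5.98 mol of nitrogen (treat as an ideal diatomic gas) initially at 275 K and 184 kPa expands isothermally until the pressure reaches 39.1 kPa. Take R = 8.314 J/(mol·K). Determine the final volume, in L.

350 L

V₁ = nRT₁/P₁ = 5.98×8.314×275/184 = 74.3 L.
Isothermal: T stays 275 K; PV = const ⇒ V₂ = 350 L, P₂ = 39.1 kPa.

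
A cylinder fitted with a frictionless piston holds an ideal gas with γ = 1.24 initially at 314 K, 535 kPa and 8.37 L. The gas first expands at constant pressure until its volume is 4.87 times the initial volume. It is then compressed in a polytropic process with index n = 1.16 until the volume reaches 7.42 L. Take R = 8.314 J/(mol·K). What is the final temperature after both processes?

2010 K

n = P₁V₁/(RT₁) = 535×8.37/(8.314×314) = 1.72 mol.
Step 1 — Isobaric: P stays 535 kPa; V/T = const ⇒ T₂ = 1530 K, V₂ = 40.8 L.
W = PΔV = 535×(40.8−8.37) kPa·L = 17300 J.
ΔU = nCvΔT = 1.72×34.6×(1530−314) = 72200 J.
Q = ΔU + W = nCpΔT = 89500 J.
State after step 1: P = 535 kPa, V = 40.8 L, T = 1530 K.
Step 2 — Polytropic n=1.16: T₂ = T₁(V₁/V₂)^(n−1) = 1530×(5.49)^0.16 = 2010 K; P₂ = P₁(V₁/V₂)^n = 3860 kPa.
W = (P₁V₁−P₂V₂)/(n−1) = (535×40.8−3860×7.42)/0.16 = -42700 J.
ΔU = nCvΔT = 1.72×34.6×(2010−1530) = 28500 J.
Q = ΔU + W = -14200 J.
Net over both steps: W = -25400 J, Q = 75300 J, ΔU = 101000 J.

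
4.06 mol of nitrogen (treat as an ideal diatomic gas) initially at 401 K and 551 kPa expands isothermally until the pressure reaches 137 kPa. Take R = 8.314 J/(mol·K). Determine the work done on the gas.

V₁ = nRT₁/P₁ = 4.06×8.314×401/551 = 24.6 L.
Isothermal: T stays 401 K; PV = const ⇒ V₂ = 98.8 L, P₂ = 137 kPa.
W = nRT ln(V₂/V₁) = 4.06×8.314×401×ln(4.02) = 18800 J.
Work done on the gas = −W_by = -18800 J.

-18800 J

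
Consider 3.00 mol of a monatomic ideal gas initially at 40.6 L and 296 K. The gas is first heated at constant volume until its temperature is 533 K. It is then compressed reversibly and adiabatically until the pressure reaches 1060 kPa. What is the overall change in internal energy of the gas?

P₁ = nRT₁/V₁ = 3.00×8.314×296/40.6 = 182 kPa.
Step 1 — Isochoric: V stays 40.6 L; P/T = const ⇒ T₂ = 533 K, P₂ = 327 kPa.
W = 0 (no volume change).
ΔU = nCvΔT = 3.00×12.5×(533−296) = 8870 J.
Q = ΔU = 8870 J.
State after step 1: P = 327 kPa, V = 40.6 L, T = 533 K.
Step 2 — Adiabatic: T₂/T₁ = (P₂/P₁)^((γ−1)/γ) ⇒ T₂ = 533×(3.24)^0.400 = 853 K; V₂ = 20.1 L.
ΔU = nCvΔT = 3.00×12.5×(853−533) = 12000 J.
Q = 0 for an adiabatic process, so W = −ΔU = -12000 J.
Net over both steps: W = -12000 J, Q = 8870 J, ΔU = 20800 J.

20800 J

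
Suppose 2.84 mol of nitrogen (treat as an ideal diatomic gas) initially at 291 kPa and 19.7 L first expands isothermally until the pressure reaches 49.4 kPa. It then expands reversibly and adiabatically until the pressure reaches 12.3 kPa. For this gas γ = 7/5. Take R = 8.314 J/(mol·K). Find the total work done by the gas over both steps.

14900 J

T₁ = P₁V₁/(nR) = 291×19.7/(2.84×8.314) = 243 K.
Step 1 — Isothermal: T stays 243 K; PV = const ⇒ V₂ = 116 L, P₂ = 49.4 kPa.
ΔU = 0 (ideal gas, T constant).
W = nRT ln(V₂/V₁) = 2.84×8.314×243×ln(5.89) = 10200 J.
Q = ΔU + W = 10200 J.
State after step 1: P = 49.4 kPa, V = 116 L, T = 243 K.
Step 2 — Adiabatic: T₂/T₁ = (P₂/P₁)^((γ−1)/γ) ⇒ T₂ = 243×(0.249)^0.286 = 163 K; V₂ = 313 L.
ΔU = nCvΔT = 2.84×20.8×(163−243) = -4700 J.
Q = 0 for an adiabatic process, so W = −ΔU = 4700 J.
Net over both steps: W = 14900 J, Q = 10200 J, ΔU = -4700 J.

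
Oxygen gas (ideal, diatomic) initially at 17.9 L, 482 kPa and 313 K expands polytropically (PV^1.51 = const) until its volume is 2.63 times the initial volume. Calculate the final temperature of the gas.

191 K

Polytropic n=1.51: T₂ = T₁(V₁/V₂)^(n−1) = 313×(0.380)^0.51 = 191 K; P₂ = P₁(V₁/V₂)^n = 112 kPa.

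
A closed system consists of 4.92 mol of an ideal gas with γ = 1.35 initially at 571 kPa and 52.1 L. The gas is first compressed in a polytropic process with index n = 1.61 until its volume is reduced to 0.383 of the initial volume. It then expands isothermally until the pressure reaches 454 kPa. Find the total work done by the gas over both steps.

T₁ = P₁V₁/(nR) = 571×52.1/(4.92×8.314) = 727 K.
Step 1 — Polytropic n=1.61: T₂ = T₁(V₁/V₂)^(n−1) = 727×(2.61)^0.61 = 1310 K; P₂ = P₁(V₁/V₂)^n = 2680 kPa.
W = (P₁V₁−P₂V₂)/(n−1) = (571×52.1−2680×20.0)/0.61 = -38800 J.
ΔU = nCvΔT = 4.92×23.8×(1310−727) = 67600 J.
Q = ΔU + W = 28800 J.
State after step 1: P = 2680 kPa, V = 20.0 L, T = 1310 K.
Step 2 — Isothermal: T stays 1310 K; PV = const ⇒ V₂ = 118 L, P₂ = 454 kPa.
ΔU = 0 (ideal gas, T constant).
W = nRT ln(V₂/V₁) = 4.92×8.314×1310×ln(5.90) = 94800 J.
Q = ΔU + W = 94800 J.
Net over both steps: W = 56000 J, Q = 124000 J, ΔU = 67600 J.

56000 J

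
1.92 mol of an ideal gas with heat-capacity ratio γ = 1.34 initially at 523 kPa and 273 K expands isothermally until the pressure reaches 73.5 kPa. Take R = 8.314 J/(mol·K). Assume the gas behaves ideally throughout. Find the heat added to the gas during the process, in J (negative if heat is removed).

V₁ = nRT₁/P₁ = 1.92×8.314×273/523 = 8.33 L.
Isothermal: T stays 273 K; PV = const ⇒ V₂ = 59.3 L, P₂ = 73.5 kPa.
ΔU = 0 (ideal gas, T constant).
W = nRT ln(V₂/V₁) = 1.92×8.314×273×ln(7.12) = 8550 J.
Q = ΔU + W = 8550 J.

8550 J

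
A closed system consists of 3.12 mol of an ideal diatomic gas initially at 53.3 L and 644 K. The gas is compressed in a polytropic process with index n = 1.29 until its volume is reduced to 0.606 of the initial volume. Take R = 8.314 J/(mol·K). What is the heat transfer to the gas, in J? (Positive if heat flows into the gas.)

-2480 J

P₁ = nRT₁/V₁ = 3.12×8.314×644/53.3 = 313 kPa.
Polytropic n=1.29: T₂ = T₁(V₁/V₂)^(n−1) = 644×(1.65)^0.29 = 745 K; P₂ = P₁(V₁/V₂)^n = 598 kPa.
W = (P₁V₁−P₂V₂)/(n−1) = (313×53.3−598×32.3)/0.29 = -9010 J.
ΔU = nCvΔT = 3.12×20.8×(745−644) = 6530 J.
Q = ΔU + W = -2480 J.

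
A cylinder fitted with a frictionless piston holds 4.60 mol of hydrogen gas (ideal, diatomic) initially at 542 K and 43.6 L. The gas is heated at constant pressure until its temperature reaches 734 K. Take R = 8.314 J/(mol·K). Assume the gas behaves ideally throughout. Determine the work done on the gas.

-7340 J

P₁ = nRT₁/V₁ = 4.60×8.314×542/43.6 = 475 kPa.
Isobaric: P stays 475 kPa; V/T = const ⇒ T₂ = 734 K, V₂ = 59.0 L.
W = PΔV = 475×(59.0−43.6) kPa·L = 7340 J.
Work done on the gas = −W_by = -7340 J.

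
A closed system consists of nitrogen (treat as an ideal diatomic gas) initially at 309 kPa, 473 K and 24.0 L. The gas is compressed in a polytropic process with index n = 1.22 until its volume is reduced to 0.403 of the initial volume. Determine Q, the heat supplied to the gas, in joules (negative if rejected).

-3360 J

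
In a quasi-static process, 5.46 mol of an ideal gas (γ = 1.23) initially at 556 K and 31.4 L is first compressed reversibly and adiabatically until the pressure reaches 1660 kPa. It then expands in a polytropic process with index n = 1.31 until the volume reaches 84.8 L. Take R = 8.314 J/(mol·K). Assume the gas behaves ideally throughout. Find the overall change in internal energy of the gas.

-32800 J

P₁ = nRT₁/V₁ = 5.46×8.314×556/31.4 = 804 kPa.
Step 1 — Adiabatic: T₂/T₁ = (P₂/P₁)^((γ−1)/γ) ⇒ T₂ = 556×(2.07)^0.187 = 637 K; V₂ = 17.4 L.
ΔU = nCvΔT = 5.46×36.1×(637−556) = 15900 J.
Q = 0 for an adiabatic process, so W = −ΔU = -15900 J.
State after step 1: P = 1660 kPa, V = 17.4 L, T = 637 K.
Step 2 — Polytropic n=1.31: T₂ = T₁(V₁/V₂)^(n−1) = 637×(0.205)^0.31 = 390 K; P₂ = P₁(V₁/V₂)^n = 209 kPa.
W = (P₁V₁−P₂V₂)/(n−1) = (1660×17.4−209×84.8)/0.31 = 36200 J.
ΔU = nCvΔT = 5.46×36.1×(390−637) = -48700 J.
Q = ΔU + W = -12600 J.
Net over both steps: W = 20200 J, Q = -12600 J, ΔU = -32800 J.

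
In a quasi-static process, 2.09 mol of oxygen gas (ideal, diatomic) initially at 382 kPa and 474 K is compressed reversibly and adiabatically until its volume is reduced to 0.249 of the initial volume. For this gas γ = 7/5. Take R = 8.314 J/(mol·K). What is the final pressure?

2680 kPa

V₁ = nRT₁/P₁ = 2.09×8.314×474/382 = 21.6 L.
Adiabatic: TV^(γ−1) = const ⇒ T₂ = 474×(4.02)^0.400 = 827 K; PV^γ = const ⇒ P₂ = 2680 kPa.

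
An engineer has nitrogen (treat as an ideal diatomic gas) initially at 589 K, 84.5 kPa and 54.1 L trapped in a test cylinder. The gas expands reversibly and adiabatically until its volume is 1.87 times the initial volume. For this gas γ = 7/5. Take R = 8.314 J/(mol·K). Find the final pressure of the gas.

Adiabatic: TV^(γ−1) = const ⇒ T₂ = 589×(0.535)^0.400 = 459 K; PV^γ = const ⇒ P₂ = 35.2 kPa.

35.2 kPa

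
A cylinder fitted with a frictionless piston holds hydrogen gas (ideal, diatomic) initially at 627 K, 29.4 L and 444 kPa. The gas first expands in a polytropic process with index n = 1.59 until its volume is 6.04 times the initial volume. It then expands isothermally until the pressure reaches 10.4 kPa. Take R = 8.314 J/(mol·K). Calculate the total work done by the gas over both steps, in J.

18500 J

n = P₁V₁/(RT₁) = 444×29.4/(8.314×627) = 2.50 mol.
Step 1 — Polytropic n=1.59: T₂ = T₁(V₁/V₂)^(n−1) = 627×(0.166)^0.59 = 217 K; P₂ = P₁(V₁/V₂)^n = 25.4 kPa.
W = (P₁V₁−P₂V₂)/(n−1) = (444×29.4−25.4×178)/0.59 = 14500 J.
ΔU = nCvΔT = 2.50×20.8×(217−627) = -21300 J.
Q = ΔU + W = -6870 J.
State after step 1: P = 25.4 kPa, V = 178 L, T = 217 K.
Step 2 — Isothermal: T stays 217 K; PV = const ⇒ V₂ = 434 L, P₂ = 10.4 kPa.
ΔU = 0 (ideal gas, T constant).
W = nRT ln(V₂/V₁) = 2.50×8.314×217×ln(2.45) = 4040 J.
Q = ΔU + W = 4040 J.
Net over both steps: W = 18500 J, Q = -2830 J, ΔU = -21300 J.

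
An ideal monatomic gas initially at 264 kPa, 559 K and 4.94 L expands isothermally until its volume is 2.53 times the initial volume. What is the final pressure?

104 kPa

Isothermal: T stays 559 K; PV = const ⇒ V₂ = 12.5 L, P₂ = 104 kPa.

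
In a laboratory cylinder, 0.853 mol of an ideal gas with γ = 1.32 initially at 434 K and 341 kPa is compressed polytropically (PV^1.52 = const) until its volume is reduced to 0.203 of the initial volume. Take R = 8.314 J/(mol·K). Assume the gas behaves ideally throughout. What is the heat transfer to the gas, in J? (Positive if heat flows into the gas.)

V₁ = nRT₁/P₁ = 0.853×8.314×434/341 = 9.03 L.
Polytropic n=1.52: T₂ = T₁(V₁/V₂)^(n−1) = 434×(4.93)^0.52 = 994 K; P₂ = P₁(V₁/V₂)^n = 3850 kPa.
W = (P₁V₁−P₂V₂)/(n−1) = (341×9.03−3850×1.83)/0.52 = -7640 J.
ΔU = nCvΔT = 0.853×26.0×(994−434) = 12400 J.
Q = ΔU + W = 4780 J.

4780 J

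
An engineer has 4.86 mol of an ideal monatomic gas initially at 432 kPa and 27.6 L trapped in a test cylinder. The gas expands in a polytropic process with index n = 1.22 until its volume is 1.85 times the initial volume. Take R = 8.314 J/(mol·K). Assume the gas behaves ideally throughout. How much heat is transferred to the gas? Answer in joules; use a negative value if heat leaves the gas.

T₁ = P₁V₁/(nR) = 432×27.6/(4.86×8.314) = 295 K.
Polytropic n=1.22: T₂ = T₁(V₁/V₂)^(n−1) = 295×(0.541)^0.22 = 258 K; P₂ = P₁(V₁/V₂)^n = 204 kPa.
W = (P₁V₁−P₂V₂)/(n−1) = (432×27.6−204×51.1)/0.22 = 6860 J.
ΔU = nCvΔT = 4.86×12.5×(258−295) = -2260 J.
Q = ΔU + W = 4600 J.

4600 J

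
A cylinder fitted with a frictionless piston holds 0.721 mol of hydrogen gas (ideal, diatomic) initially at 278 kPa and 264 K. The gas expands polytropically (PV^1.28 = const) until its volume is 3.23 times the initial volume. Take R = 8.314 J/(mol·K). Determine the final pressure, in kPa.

62.0 kPa

V₁ = nRT₁/P₁ = 0.721×8.314×264/278 = 5.69 L.
Polytropic n=1.28: T₂ = T₁(V₁/V₂)^(n−1) = 264×(0.310)^0.28 = 190 K; P₂ = P₁(V₁/V₂)^n = 62.0 kPa.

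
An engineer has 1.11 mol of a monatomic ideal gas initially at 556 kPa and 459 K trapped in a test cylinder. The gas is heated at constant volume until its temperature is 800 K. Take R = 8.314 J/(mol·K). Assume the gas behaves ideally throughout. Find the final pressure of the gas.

969 kPa

V₁ = nRT₁/P₁ = 1.11×8.314×459/556 = 7.62 L.
Isochoric: V stays 7.62 L; P/T = const ⇒ T₂ = 800 K, P₂ = 969 kPa.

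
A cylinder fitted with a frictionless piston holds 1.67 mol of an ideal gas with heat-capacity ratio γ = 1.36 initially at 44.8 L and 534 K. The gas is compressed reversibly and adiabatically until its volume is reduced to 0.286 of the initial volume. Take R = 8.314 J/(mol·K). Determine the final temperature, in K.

838 K

P₁ = nRT₁/V₁ = 1.67×8.314×534/44.8 = 165 kPa.
Adiabatic: TV^(γ−1) = const ⇒ T₂ = 534×(3.50)^0.360 = 838 K; PV^γ = const ⇒ P₂ = 908 kPa.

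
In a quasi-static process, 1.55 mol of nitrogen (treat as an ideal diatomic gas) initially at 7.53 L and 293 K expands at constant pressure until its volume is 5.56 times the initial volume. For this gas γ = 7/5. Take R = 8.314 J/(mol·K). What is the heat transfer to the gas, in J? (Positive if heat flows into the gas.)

60300 J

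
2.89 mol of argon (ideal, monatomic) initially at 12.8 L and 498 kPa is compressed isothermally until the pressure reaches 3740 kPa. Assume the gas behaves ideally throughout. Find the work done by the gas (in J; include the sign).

-12900 J

T₁ = P₁V₁/(nR) = 498×12.8/(2.89×8.314) = 265 K.
Isothermal: T stays 265 K; PV = const ⇒ V₂ = 1.70 L, P₂ = 3740 kPa.
W = nRT ln(V₂/V₁) = 2.89×8.314×265×ln(0.133) = -12900 J.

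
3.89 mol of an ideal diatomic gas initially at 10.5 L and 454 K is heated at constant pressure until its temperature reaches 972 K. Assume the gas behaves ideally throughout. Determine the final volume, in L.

22.5 L

P₁ = nRT₁/V₁ = 3.89×8.314×454/10.5 = 1400 kPa.
Isobaric: P stays 1400 kPa; V/T = const ⇒ T₂ = 972 K, V₂ = 22.5 L.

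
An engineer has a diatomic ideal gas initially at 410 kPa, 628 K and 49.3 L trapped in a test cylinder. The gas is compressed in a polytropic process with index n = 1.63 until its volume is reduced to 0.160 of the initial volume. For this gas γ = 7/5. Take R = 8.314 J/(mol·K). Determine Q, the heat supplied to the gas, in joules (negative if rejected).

40100 J

n = P₁V₁/(RT₁) = 410×49.3/(8.314×628) = 3.87 mol.
Polytropic n=1.63: T₂ = T₁(V₁/V₂)^(n−1) = 628×(6.25)^0.63 = 1990 K; P₂ = P₁(V₁/V₂)^n = 8130 kPa.
W = (P₁V₁−P₂V₂)/(n−1) = (410×49.3−8130×7.89)/0.63 = -69700 J.
ΔU = nCvΔT = 3.87×20.8×(1990−628) = 110000 J.
Q = ΔU + W = 40100 J.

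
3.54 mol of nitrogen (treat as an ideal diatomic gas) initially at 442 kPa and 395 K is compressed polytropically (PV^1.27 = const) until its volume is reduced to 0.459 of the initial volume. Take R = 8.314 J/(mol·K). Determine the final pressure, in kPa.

V₁ = nRT₁/P₁ = 3.54×8.314×395/442 = 26.3 L.
Polytropic n=1.27: T₂ = T₁(V₁/V₂)^(n−1) = 395×(2.18)^0.27 = 487 K; P₂ = P₁(V₁/V₂)^n = 1190 kPa.

1190 kPa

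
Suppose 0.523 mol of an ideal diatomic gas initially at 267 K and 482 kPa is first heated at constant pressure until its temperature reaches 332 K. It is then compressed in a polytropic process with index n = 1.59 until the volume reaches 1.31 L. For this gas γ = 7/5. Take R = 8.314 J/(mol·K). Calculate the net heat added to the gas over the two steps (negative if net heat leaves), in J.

1720 J

V₁ = nRT₁/P₁ = 0.523×8.314×267/482 = 2.41 L.
Step 1 — Isobaric: P stays 482 kPa; V/T = const ⇒ T₂ = 332 K, V₂ = 3.00 L.
W = PΔV = 482×(3.00−2.41) kPa·L = 283 J.
ΔU = nCvΔT = 0.523×20.8×(332−267) = 707 J.
Q = ΔU + W = nCpΔT = 989 J.
State after step 1: P = 482 kPa, V = 3.00 L, T = 332 K.
Step 2 — Polytropic n=1.59: T₂ = T₁(V₁/V₂)^(n−1) = 332×(2.29)^0.59 = 541 K; P₂ = P₁(V₁/V₂)^n = 1800 kPa.
W = (P₁V₁−P₂V₂)/(n−1) = (482×3.00−1800×1.31)/0.59 = -1540 J.
ΔU = nCvΔT = 0.523×20.8×(541−332) = 2270 J.
Q = ΔU + W = 731 J.
Net over both steps: W = -1260 J, Q = 1720 J, ΔU = 2980 J.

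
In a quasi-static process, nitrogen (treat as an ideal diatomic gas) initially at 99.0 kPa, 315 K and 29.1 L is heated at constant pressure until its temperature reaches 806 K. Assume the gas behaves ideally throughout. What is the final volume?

74.5 L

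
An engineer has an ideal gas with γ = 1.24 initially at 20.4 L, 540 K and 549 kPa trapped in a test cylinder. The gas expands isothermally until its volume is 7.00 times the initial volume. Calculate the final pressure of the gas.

78.4 kPa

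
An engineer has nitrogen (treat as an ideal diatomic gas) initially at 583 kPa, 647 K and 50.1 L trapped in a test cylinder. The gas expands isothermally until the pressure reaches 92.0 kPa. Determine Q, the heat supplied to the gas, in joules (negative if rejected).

53900 J

n = P₁V₁/(RT₁) = 583×50.1/(8.314×647) = 5.43 mol.
Isothermal: T stays 647 K; PV = const ⇒ V₂ = 317 L, P₂ = 92.0 kPa.
ΔU = 0 (ideal gas, T constant).
W = nRT ln(V₂/V₁) = 5.43×8.314×647×ln(6.34) = 53900 J.
Q = ΔU + W = 53900 J.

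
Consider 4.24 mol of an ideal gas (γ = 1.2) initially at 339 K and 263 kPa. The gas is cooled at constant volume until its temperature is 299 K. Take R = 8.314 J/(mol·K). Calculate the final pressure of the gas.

232 kPa

V₁ = nRT₁/P₁ = 4.24×8.314×339/263 = 45.4 L.
Isochoric: V stays 45.4 L; P/T = const ⇒ T₂ = 299 K, P₂ = 232 kPa.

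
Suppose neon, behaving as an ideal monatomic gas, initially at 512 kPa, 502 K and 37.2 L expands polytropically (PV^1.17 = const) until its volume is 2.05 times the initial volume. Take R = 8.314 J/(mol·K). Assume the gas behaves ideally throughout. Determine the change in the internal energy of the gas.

-3280 J

n = P₁V₁/(RT₁) = 512×37.2/(8.314×502) = 4.56 mol.
Polytropic n=1.17: T₂ = T₁(V₁/V₂)^(n−1) = 502×(0.488)^0.17 = 444 K; P₂ = P₁(V₁/V₂)^n = 221 kPa.
For an ideal gas ΔU = nCvΔT with Cv = (3/2)R = 12.5 J/(mol·K).
ΔU = 4.56×12.5×(444−502) = -3280 J.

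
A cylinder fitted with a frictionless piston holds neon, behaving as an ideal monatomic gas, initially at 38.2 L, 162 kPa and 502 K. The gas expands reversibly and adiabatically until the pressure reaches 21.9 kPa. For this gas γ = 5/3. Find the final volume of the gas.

Adiabatic: T₂/T₁ = (P₂/P₁)^((γ−1)/γ) ⇒ T₂ = 502×(0.135)^0.400 = 225 K; V₂ = 127 L.

127 L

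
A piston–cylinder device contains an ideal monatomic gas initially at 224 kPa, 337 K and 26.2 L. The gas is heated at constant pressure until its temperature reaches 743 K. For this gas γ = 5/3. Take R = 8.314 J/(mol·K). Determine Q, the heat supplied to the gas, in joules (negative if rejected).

n = P₁V₁/(RT₁) = 224×26.2/(8.314×337) = 2.09 mol.
Isobaric: P stays 224 kPa; V/T = const ⇒ T₂ = 743 K, V₂ = 57.8 L.
W = PΔV = 224×(57.8−26.2) kPa·L = 7070 J.
ΔU = nCvΔT = 2.09×12.5×(743−337) = 10600 J.
Q = ΔU + W = nCpΔT = 17700 J.

17700 J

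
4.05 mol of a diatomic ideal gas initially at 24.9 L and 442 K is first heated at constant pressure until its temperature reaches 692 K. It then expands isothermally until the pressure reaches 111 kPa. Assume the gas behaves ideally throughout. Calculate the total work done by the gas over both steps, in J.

47600 J

P₁ = nRT₁/V₁ = 4.05×8.314×442/24.9 = 598 kPa.
Step 1 — Isobaric: P stays 598 kPa; V/T = const ⇒ T₂ = 692 K, V₂ = 39.0 L.
W = PΔV = 598×(39.0−24.9) kPa·L = 8420 J.
ΔU = nCvΔT = 4.05×20.8×(692−442) = 21000 J.
Q = ΔU + W = nCpΔT = 29500 J.
State after step 1: P = 598 kPa, V = 39.0 L, T = 692 K.
Step 2 — Isothermal: T stays 692 K; PV = const ⇒ V₂ = 210 L, P₂ = 111 kPa.
ΔU = 0 (ideal gas, T constant).
W = nRT ln(V₂/V₁) = 4.05×8.314×692×ln(5.38) = 39200 J.
Q = ΔU + W = 39200 J.
Net over both steps: W = 47600 J, Q = 68700 J, ΔU = 21000 J.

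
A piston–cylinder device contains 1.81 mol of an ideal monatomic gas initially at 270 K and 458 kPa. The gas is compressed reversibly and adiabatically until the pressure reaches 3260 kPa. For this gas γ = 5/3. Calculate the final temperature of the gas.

592 K

V₁ = nRT₁/P₁ = 1.81×8.314×270/458 = 8.87 L.
Adiabatic: T₂/T₁ = (P₂/P₁)^((γ−1)/γ) ⇒ T₂ = 270×(7.12)^0.400 = 592 K; V₂ = 2.73 L.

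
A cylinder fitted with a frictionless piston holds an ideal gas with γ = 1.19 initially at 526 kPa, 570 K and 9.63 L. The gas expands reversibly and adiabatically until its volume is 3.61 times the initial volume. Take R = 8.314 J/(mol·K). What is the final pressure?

114 kPa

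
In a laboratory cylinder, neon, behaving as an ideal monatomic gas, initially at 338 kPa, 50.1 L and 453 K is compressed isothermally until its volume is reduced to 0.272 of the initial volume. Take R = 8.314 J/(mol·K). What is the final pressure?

Isothermal: T stays 453 K; PV = const ⇒ V₂ = 13.6 L, P₂ = 1240 kPa.

1240 kPa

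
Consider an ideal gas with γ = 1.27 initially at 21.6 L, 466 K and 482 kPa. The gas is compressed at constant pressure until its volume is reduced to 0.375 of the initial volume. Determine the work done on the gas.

6510 J

n = P₁V₁/(RT₁) = 482×21.6/(8.314×466) = 2.69 mol.
Isobaric: P stays 482 kPa; V/T = const ⇒ T₂ = 175 K, V₂ = 8.10 L.
W = PΔV = 482×(8.10−21.6) kPa·L = -6510 J.
Work done on the gas = −W_by = 6510 J.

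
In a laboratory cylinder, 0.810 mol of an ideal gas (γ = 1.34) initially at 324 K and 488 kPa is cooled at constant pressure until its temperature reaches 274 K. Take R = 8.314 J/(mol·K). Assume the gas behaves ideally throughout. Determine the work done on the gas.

V₁ = nRT₁/P₁ = 0.810×8.314×324/488 = 4.47 L.
Isobaric: P stays 488 kPa; V/T = const ⇒ T₂ = 274 K, V₂ = 3.78 L.
W = PΔV = 488×(3.78−4.47) kPa·L = -337 J.
Work done on the gas = −W_by = 337 J.

337 J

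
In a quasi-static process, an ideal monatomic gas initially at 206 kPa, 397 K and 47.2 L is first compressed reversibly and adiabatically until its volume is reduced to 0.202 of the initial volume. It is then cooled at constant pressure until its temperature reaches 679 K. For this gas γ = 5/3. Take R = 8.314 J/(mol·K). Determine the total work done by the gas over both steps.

-39400 J

n = P₁V₁/(RT₁) = 206×47.2/(8.314×397) = 2.95 mol.
Step 1 — Adiabatic: TV^(γ−1) = const ⇒ T₂ = 397×(4.95)^0.667 = 1150 K; PV^γ = const ⇒ P₂ = 2960 kPa.
ΔU = nCvΔT = 2.95×12.5×(1150−397) = 27800 J.
Q = 0 for an adiabatic process, so W = −ΔU = -27800 J.
State after step 1: P = 2960 kPa, V = 9.53 L, T = 1150 K.
Step 2 — Isobaric: P stays 2960 kPa; V/T = const ⇒ T₂ = 679 K, V₂ = 5.61 L.
W = PΔV = 2960×(5.61−9.53) kPa·L = -11600 J.
ΔU = nCvΔT = 2.95×12.5×(679−1150) = -17400 J.
Q = ΔU + W = nCpΔT = -29000 J.
Net over both steps: W = -39400 J, Q = -29000 J, ΔU = 10400 J.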